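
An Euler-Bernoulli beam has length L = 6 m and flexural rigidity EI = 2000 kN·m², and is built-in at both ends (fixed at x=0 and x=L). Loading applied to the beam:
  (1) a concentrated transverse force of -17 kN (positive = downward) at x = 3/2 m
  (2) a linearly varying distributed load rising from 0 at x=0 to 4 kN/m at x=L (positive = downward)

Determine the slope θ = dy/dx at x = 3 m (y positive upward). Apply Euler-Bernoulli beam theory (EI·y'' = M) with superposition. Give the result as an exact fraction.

Load 1 — point force P=-17 kN at a=3/2 m (b=L-a=9/2):
  θ_1 = Pa²(L-x)(2bL-(3b+a)(L-x))/(2L³EI)  [x>a] = (-17)·(3/2)²·(6-3)·(2·(9/2)·6-(3·(9/2)+(3/2))·(6-3))/(2·6³·2000) = -153/128000 rad
Load 2 — triangular load w₀=4 kN/m (0→w₀ over full span):
  θ_2 = -w₀(2x(L-x)(L-2x)(x+2L)+x²(L-x)²)/(120LEI) = -4·(2·3·(6-3)·(6-2·3)·(3+2·6)+3²·(6-3)²)/(120·6·2000) = -9/40000 rad
Superposition: θ = Σ θ_i = -909/640000 rad ≈ -0.001420 rad

θ(3) = -909/640000 rad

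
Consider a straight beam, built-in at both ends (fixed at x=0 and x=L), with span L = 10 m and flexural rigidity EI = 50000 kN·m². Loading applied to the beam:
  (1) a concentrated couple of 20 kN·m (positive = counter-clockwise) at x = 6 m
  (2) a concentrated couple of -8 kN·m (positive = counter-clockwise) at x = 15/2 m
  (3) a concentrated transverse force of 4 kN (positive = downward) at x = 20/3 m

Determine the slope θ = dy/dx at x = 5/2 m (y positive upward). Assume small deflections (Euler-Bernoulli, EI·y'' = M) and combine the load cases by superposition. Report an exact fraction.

Load 1 — applied couple M₀=20 kN·m at a=6 m (b=L-a=4):
  θ_1 = (R_Ax²/2 - M_Ax)/EI  [x≤a] with R_A=72/25, M_A=32/5 = ((72/25)·(5/2)²/2 - (32/5)·(5/2))/50000 = -7/50000 rad
Load 2 — applied couple M₀=-8 kN·m at a=15/2 m (b=L-a=5/2):
  θ_2 = (R_Ax²/2 - M_Ax)/EI  [x≤a] with R_A=-9/10, M_A=-5/2 = ((-9/10)·(5/2)²/2 - (-5/2)·(5/2))/50000 = 11/160000 rad
Load 3 — point force P=4 kN at a=20/3 m (b=L-a=10/3):
  θ_3 = -Pb²x(2aL-(3a+b)x)/(2L³EI)  [x≤a] = -4·(10/3)²·(5/2)·(2·(20/3)·10-(3·(20/3)+(10/3))·(5/2))/(2·10³·50000) = -1/12000 rad
Superposition: θ = Σ θ_i = -371/2400000 rad ≈ -0.000155 rad

θ(5/2) = -371/2400000 rad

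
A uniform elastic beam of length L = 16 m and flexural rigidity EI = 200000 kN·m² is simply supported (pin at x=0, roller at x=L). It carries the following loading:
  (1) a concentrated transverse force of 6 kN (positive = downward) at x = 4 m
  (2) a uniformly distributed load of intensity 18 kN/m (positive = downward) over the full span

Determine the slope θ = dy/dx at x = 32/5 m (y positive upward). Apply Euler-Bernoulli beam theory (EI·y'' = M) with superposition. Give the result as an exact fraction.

θ(32/5) = -28701/6250000 rad

Load 1 — point force P=6 kN at a=4 m (b=L-a=12):
  θ_1 = -Pa(2L²-6Lx+3x²+a²)/(6LEI)  [x>a] = -6·4·(2·16²-6·16·(32/5)+3·(32/5)²+4²)/(6·16·200000) = -57/1250000 rad
Load 2 — uniform load w=18 kN/m over full span:
  θ_2 = -w(L³-6Lx²+4x³)/(24EI) = -18·(16³-6·16·(32/5)²+4·(32/5)³)/(24·200000) = -1776/390625 rad
Superposition: θ = Σ θ_i = -28701/6250000 rad ≈ -0.004592 rad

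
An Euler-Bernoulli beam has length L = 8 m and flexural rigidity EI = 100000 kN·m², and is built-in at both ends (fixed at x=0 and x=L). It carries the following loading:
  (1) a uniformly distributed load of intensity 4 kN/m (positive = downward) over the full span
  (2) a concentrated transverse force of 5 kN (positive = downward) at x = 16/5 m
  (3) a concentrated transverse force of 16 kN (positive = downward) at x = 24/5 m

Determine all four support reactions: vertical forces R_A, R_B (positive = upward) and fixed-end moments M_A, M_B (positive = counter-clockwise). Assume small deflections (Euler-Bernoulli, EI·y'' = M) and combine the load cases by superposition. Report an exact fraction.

Load 1 — uniform load w=4 kN/m over full span:
  R_A = wL/2 = 4·8/2 = 16 kN
  M_A = wL²/12 = 4·8²/12 = 64/3 kN·m
  R_B = wL/2 = 4·8/2 = 16 kN
  M_B = -wL²/12 = -4·8²/12 = -64/3 kN·m
Load 2 — point force P=5 kN at a=16/5 m (b=L-a=24/5):
  R_A = Pb²(3a+b)/L³ = 5·(24/5)²·(3·(16/5)+(24/5))/8³ = 81/25 kN
  M_A = Pab²/L² = 5·(16/5)·(24/5)²/8² = 144/25 kN·m
  R_B = Pa²(a+3b)/L³ = 5·(16/5)²·((16/5)+3·(24/5))/8³ = 44/25 kN
  M_B = -Pa²b/L² = -5·(16/5)²·(24/5)/8² = -96/25 kN·m
Load 3 — point force P=16 kN at a=24/5 m (b=L-a=16/5):
  R_A = Pb²(3a+b)/L³ = 16·(16/5)²·(3·(24/5)+(16/5))/8³ = 704/125 kN
  M_A = Pab²/L² = 16·(24/5)·(16/5)²/8² = 1536/125 kN·m
  R_B = Pa²(a+3b)/L³ = 16·(24/5)²·((24/5)+3·(16/5))/8³ = 1296/125 kN
  M_B = -Pa²b/L² = -16·(24/5)²·(16/5)/8² = -2304/125 kN·m
Superposition: R_A = 3109/125 kN, M_A = 14768/375 kN·m, R_B = 3516/125 kN, M_B = -16352/375 kN·m

R_A = 3109/125 kN, M_A = 14768/375 kN·m, R_B = 3516/125 kN, M_B = -16352/375 kN·m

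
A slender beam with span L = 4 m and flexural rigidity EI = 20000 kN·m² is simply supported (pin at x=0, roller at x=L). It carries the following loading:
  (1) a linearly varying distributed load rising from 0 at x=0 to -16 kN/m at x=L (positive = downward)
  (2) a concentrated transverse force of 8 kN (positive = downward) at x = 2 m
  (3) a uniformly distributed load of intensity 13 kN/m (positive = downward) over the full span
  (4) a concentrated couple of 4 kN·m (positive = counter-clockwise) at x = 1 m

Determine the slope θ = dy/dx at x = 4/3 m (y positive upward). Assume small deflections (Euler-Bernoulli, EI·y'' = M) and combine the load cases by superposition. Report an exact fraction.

Load 1 — triangular load w₀=-16 kN/m (0→w₀ over full span):
  θ_1 = -w₀(7L⁴-30L²x²+15x⁴)/(360LEI) = -(-16)·(7·4⁴-30·4²·(4/3)²+15·(4/3)⁴)/(360·4·20000) = 416/759375 rad
Load 2 — point force P=8 kN at a=2 m (b=L-a=2):
  θ_2 = -Pb(L²-b²-3x²)/(6LEI)  [x≤a] = -8·2·(4²-2²-3·(4/3)²)/(6·4·20000) = -1/4500 rad
Load 3 — uniform load w=13 kN/m over full span:
  θ_3 = -w(L³-6Lx²+4x³)/(24EI) = -13·(4³-6·4·(4/3)²+4·(4/3)³)/(24·20000) = -169/202500 rad
Load 4 — applied couple M₀=4 kN·m at a=1 m (b=L-a=3):
  θ_4 = (M₀x²/(2L)-M₀(x-a)+C₁)/EI  [x>a] with C₁=M₀(3b²-L²)/(6L)=11/6 = (4·(4/3)²/(2·4)-4·((4/3)-1)+(11/6))/20000 = 1/14400 rad
Superposition: θ = Σ θ_i = -21361/48600000 rad ≈ -0.000440 rad

θ(4/3) = -21361/48600000 rad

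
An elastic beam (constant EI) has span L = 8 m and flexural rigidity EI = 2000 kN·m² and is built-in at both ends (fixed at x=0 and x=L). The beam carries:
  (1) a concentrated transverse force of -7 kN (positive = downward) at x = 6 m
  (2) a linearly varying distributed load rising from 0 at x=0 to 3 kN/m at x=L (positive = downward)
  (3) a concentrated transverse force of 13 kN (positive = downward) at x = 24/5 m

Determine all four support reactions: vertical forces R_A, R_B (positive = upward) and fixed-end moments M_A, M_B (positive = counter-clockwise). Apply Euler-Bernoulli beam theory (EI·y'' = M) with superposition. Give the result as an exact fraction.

R_A = 28329/4000 kN, M_A = 13759/1000 kN·m, R_B = 43671/4000 kN, M_B = -16701/1000 kN·m

Load 1 — point force P=-7 kN at a=6 m (b=L-a=2):
  R_A = Pb²(3a+b)/L³ = (-7)·2²·(3·6+2)/8³ = -35/32 kN
  M_A = Pab²/L² = (-7)·6·2²/8² = -21/8 kN·m
  R_B = Pa²(a+3b)/L³ = (-7)·6²·(6+3·2)/8³ = -189/32 kN
  M_B = -Pa²b/L² = -(-7)·6²·2/8² = 63/8 kN·m
Load 2 — triangular load w₀=3 kN/m (0→w₀ over full span):
  R_A = 3w₀L/20 = 3·3·8/20 = 18/5 kN
  M_A = w₀L²/30 = 3·8²/30 = 32/5 kN·m
  R_B = 7w₀L/20 = 7·3·8/20 = 42/5 kN
  M_B = -w₀L²/20 = -3·8²/20 = -48/5 kN·m
Load 3 — point force P=13 kN at a=24/5 m (b=L-a=16/5):
  R_A = Pb²(3a+b)/L³ = 13·(16/5)²·(3·(24/5)+(16/5))/8³ = 572/125 kN
  M_A = Pab²/L² = 13·(24/5)·(16/5)²/8² = 1248/125 kN·m
  R_B = Pa²(a+3b)/L³ = 13·(24/5)²·((24/5)+3·(16/5))/8³ = 1053/125 kN
  M_B = -Pa²b/L² = -13·(24/5)²·(16/5)/8² = -1872/125 kN·m
Superposition: R_A = 28329/4000 kN, M_A = 13759/1000 kN·m, R_B = 43671/4000 kN, M_B = -16701/1000 kN·m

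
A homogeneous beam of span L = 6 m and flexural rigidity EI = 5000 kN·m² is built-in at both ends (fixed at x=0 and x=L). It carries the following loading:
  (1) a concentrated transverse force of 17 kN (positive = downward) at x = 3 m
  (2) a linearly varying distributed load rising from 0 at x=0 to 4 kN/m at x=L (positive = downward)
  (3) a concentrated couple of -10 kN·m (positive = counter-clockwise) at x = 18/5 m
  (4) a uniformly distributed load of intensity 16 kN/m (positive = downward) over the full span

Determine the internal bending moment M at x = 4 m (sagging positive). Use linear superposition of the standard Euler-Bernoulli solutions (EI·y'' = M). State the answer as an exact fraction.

Load 1 — point force P=17 kN at a=3 m (b=L-a=3):
  M_1 = Pa²(a+3b)(L-x)/L³ - Pa²b/L²  [x>a] = 17·3²·(3+3·3)·(6-4)/6³ - 17·3²·3/6² = 17/4 kN·m
Load 2 — triangular load w₀=4 kN/m (0→w₀ over full span):
  M_2 = 3w₀Lx/20 - w₀L²/30 - w₀x³/(6L) = 3·4·6·4/20 - 4·6²/30 - 4·4³/(6·6) = 112/45 kN·m
Load 3 — applied couple M₀=-10 kN·m at a=18/5 m (b=L-a=12/5):
  M_3 = R_Ax - M_A - M₀  [x>a] with R_A=-12/5, M_A=-16/5 = (-12/5)·4 - (-16/5) - (-10) = 18/5 kN·m
Load 4 — uniform load w=16 kN/m over full span:
  M_4 = wLx/2 - wL²/12 - wx²/2 = 16·6·4/2 - 16·6²/12 - 16·4²/2 = 16 kN·m
Superposition: M = Σ M_i = 4741/180 kN·m ≈ 26.338889 kN·m

M(4) = 4741/180 kN·m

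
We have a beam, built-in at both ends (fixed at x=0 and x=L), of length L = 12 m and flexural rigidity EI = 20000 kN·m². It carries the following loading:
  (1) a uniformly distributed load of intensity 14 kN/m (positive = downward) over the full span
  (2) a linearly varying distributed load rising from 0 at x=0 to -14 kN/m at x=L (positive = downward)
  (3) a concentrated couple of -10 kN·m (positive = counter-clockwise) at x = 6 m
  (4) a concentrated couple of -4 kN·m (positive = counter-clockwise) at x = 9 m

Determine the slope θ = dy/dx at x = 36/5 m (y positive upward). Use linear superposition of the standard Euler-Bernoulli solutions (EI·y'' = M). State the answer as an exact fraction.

θ(36/5) = 17169/6250000 rad

Load 1 — uniform load w=14 kN/m over full span:
  θ_1 = -wx(L-x)(L-2x)/(12EI) = -14·(36/5)·(12-(36/5))·(12-2·(36/5))/(12·20000) = 378/78125 rad
Load 2 — triangular load w₀=-14 kN/m (0→w₀ over full span):
  θ_2 = -w₀(2x(L-x)(L-2x)(x+2L)+x²(L-x)²)/(120LEI) = -(-14)·(2·(36/5)·(12-(36/5))·(12-2·(36/5))·((36/5)+2·12)+(36/5)²·(12-(36/5))²)/(120·12·20000) = -756/390625 rad
Load 3 — applied couple M₀=-10 kN·m at a=6 m (b=L-a=6):
  θ_3 = (R_Ax²/2 - M_Ax - M₀(x-a))/EI  [x>a] with R_A=-5/4, M_A=-5/2 = ((-5/4)·(36/5)²/2 - (-5/2)·(36/5) - (-10)·((36/5)-6))/20000 = -3/25000 rad
Load 4 — applied couple M₀=-4 kN·m at a=9 m (b=L-a=3):
  θ_4 = (R_Ax²/2 - M_Ax)/EI  [x≤a] with R_A=-3/8, M_A=-5/4 = ((-3/8)·(36/5)²/2 - (-5/4)·(36/5))/20000 = -9/250000 rad
Superposition: θ = Σ θ_i = 17169/6250000 rad ≈ 0.002747 rad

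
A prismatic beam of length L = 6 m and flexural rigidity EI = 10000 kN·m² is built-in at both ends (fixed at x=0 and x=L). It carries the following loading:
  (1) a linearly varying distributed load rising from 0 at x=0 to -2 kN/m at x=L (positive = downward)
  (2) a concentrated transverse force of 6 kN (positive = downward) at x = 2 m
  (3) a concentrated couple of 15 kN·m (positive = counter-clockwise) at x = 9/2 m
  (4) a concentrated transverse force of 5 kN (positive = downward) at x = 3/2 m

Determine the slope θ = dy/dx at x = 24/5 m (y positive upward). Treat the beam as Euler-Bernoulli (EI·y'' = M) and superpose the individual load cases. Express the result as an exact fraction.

Load 1 — triangular load w₀=-2 kN/m (0→w₀ over full span):
  θ_1 = -w₀(2x(L-x)(L-2x)(x+2L)+x²(L-x)²)/(120LEI) = -(-2)·(2·(24/5)·(6-(24/5))·(6-2·(24/5))·((24/5)+2·6)+(24/5)²·(6-(24/5))²)/(120·6·10000) = -72/390625 rad
Load 2 — point force P=6 kN at a=2 m (b=L-a=4):
  θ_2 = Pa²(L-x)(2bL-(3b+a)(L-x))/(2L³EI)  [x>a] = 6·2²·(6-(24/5))·(2·4·6-(3·4+2)·(6-(24/5)))/(2·6³·10000) = 13/62500 rad
Load 3 — applied couple M₀=15 kN·m at a=9/2 m (b=L-a=3/2):
  θ_3 = (R_Ax²/2 - M_Ax - M₀(x-a))/EI  [x>a] with R_A=45/16, M_A=75/16 = ((45/16)·(24/5)²/2 - (75/16)·(24/5) - 15·((24/5)-(9/2)))/10000 = 27/50000 rad
Load 4 — point force P=5 kN at a=3/2 m (b=L-a=9/2):
  θ_4 = Pa²(L-x)(2bL-(3b+a)(L-x))/(2L³EI)  [x>a] = 5·(3/2)²·(6-(24/5))·(2·(9/2)·6-(3·(9/2)+(3/2))·(6-(24/5)))/(2·6³·10000) = 9/80000 rad
Superposition: θ = Σ θ_i = 33809/50000000 rad ≈ 0.000676 rad

θ(24/5) = 33809/50000000 rad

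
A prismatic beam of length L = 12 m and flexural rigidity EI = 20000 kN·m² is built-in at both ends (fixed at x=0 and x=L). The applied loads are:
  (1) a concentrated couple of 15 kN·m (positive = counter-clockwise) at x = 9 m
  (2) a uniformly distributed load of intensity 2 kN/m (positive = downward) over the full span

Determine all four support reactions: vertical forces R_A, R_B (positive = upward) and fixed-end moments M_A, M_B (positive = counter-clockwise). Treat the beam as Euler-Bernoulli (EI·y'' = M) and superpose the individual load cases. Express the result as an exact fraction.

Load 1 — applied couple M₀=15 kN·m at a=9 m (b=L-a=3):
  R_A = 6M₀ab/L³ = 6·15·9·3/12³ = 45/32 kN
  M_A = M₀b(2a-b)/L² = 15·3·(2·9-3)/12² = 75/16 kN·m
  R_B = -6M₀ab/L³ = -6·15·9·3/12³ = -45/32 kN
  M_B = M₀a(2b-a)/L² = 15·9·(2·3-9)/12² = -45/16 kN·m
Load 2 — uniform load w=2 kN/m over full span:
  R_A = wL/2 = 2·12/2 = 12 kN
  M_A = wL²/12 = 2·12²/12 = 24 kN·m
  R_B = wL/2 = 2·12/2 = 12 kN
  M_B = -wL²/12 = -2·12²/12 = -24 kN·m
Superposition: R_A = 429/32 kN, M_A = 459/16 kN·m, R_B = 339/32 kN, M_B = -429/16 kN·m

R_A = 429/32 kN, M_A = 459/16 kN·m, R_B = 339/32 kN, M_B = -429/16 kN·m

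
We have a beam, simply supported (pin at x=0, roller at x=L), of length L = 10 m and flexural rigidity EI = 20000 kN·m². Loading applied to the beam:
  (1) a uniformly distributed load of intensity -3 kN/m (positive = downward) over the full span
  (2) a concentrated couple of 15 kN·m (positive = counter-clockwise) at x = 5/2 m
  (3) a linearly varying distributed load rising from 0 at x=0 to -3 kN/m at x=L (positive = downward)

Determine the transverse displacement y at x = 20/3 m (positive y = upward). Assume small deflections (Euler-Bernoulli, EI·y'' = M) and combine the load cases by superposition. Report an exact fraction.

y(20/3) = 8909/311040 m

Load 1 — uniform load w=-3 kN/m over full span:
  y_1 = -wx(L³-2Lx²+x³)/(24EI) = -(-3)·(20/3)·(10³-2·10·(20/3)²+(20/3)³)/(24·20000) = 11/648 m
Load 2 — applied couple M₀=15 kN·m at a=5/2 m (b=L-a=15/2):
  y_2 = (M₀x³/(6L)-M₀(x-a)²/2+C₁x)/EI  [x>a] with C₁=M₀(3b²-L²)/(6L)=275/16 = (15·(20/3)³/(6·10)-15·((20/3)-(5/2))²/2+(275/16)·(20/3))/20000 = 101/34560 m
Load 3 — triangular load w₀=-3 kN/m (0→w₀ over full span):
  y_3 = -w₀x(7L⁴-10L²x²+3x⁴)/(360LEI) = -(-3)·(20/3)·(7·10⁴-10·10²·(20/3)²+3·(20/3)⁴)/(360·10·20000) = 17/1944 m
Superposition: y = Σ y_i = 8909/311040 m ≈ 0.028643 m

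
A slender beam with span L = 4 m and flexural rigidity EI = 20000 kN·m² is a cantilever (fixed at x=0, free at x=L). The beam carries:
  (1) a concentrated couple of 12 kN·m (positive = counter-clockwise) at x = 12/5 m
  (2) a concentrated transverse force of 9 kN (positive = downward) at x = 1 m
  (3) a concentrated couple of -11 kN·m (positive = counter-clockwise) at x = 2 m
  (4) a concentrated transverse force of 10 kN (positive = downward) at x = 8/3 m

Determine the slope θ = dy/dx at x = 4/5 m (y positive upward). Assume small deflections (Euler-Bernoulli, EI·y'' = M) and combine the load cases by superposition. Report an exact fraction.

θ(4/5) = -203/187500 rad

Load 1 — applied couple M₀=12 kN·m at a=12/5 m (b=L-a=8/5):
  θ_1 = M₀x/EI  [x≤a] = 12·(4/5)/20000 = 3/6250 rad
Load 2 — point force P=9 kN at a=1 m (b=L-a=3):
  θ_2 = -Px(2a-x)/(2EI)  [x≤a] = -9·(4/5)·(2·1-(4/5))/(2·20000) = -27/125000 rad
Load 3 — applied couple M₀=-11 kN·m at a=2 m (b=L-a=2):
  θ_3 = M₀x/EI  [x≤a] = (-11)·(4/5)/20000 = -11/25000 rad
Load 4 — point force P=10 kN at a=8/3 m (b=L-a=4/3):
  θ_4 = -Px(2a-x)/(2EI)  [x≤a] = -10·(4/5)·(2·(8/3)-(4/5))/(2·20000) = -17/18750 rad
Superposition: θ = Σ θ_i = -203/187500 rad ≈ -0.001083 rad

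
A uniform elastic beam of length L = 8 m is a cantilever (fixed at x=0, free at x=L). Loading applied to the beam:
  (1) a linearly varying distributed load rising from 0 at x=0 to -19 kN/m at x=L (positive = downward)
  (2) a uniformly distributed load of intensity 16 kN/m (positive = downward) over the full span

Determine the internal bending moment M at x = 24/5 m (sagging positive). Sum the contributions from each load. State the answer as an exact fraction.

M(24/5) = 896/375 kN·m

Load 1 — triangular load w₀=-19 kN/m (0→w₀ over full span):
  M_1 = w₀Lx/2 - w₀L²/3 - w₀x³/(6L) = (-19)·8·(24/5)/2 - (-19)·8²/3 - (-19)·(24/5)³/(6·8) = 31616/375 kN·m
Load 2 — uniform load w=16 kN/m over full span:
  M_2 = -w(L-x)²/2 = -16·(8-(24/5))²/2 = -2048/25 kN·m
Superposition: M = Σ M_i = 896/375 kN·m ≈ 2.389333 kN·m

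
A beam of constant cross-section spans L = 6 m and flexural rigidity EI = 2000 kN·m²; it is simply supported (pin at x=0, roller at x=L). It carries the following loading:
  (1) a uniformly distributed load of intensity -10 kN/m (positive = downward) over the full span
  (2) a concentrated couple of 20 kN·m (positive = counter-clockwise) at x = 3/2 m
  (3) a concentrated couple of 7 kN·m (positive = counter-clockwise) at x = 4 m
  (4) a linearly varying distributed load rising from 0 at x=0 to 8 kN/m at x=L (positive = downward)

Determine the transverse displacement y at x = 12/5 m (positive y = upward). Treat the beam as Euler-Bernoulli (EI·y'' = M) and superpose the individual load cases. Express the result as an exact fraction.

Load 1 — uniform load w=-10 kN/m over full span:
  y_1 = -wx(L³-2Lx²+x³)/(24EI) = -(-10)·(12/5)·(6³-2·6·(12/5)²+(12/5)³)/(24·2000) = 2511/31250 m
Load 2 — applied couple M₀=20 kN·m at a=3/2 m (b=L-a=9/2):
  y_2 = (M₀x³/(6L)-M₀(x-a)²/2+C₁x)/EI  [x>a] with C₁=M₀(3b²-L²)/(6L)=55/4 = (20·(12/5)³/(6·6)-20·((12/5)-(3/2))²/2+(55/4)·(12/5))/2000 = 1629/100000 m
Load 3 — applied couple M₀=7 kN·m at a=4 m (b=L-a=2):
  y_3 = (M₀x³/(6L)+C₁x)/EI  [x≤a] with C₁=M₀(3b²-L²)/(6L)=-14/3 = (7·(12/5)³/(6·6)+(-14/3)·(12/5))/2000 = -133/31250 m
Load 4 — triangular load w₀=8 kN/m (0→w₀ over full span):
  y_4 = -w₀x(7L⁴-10L²x²+3x⁴)/(360LEI) = -8·(12/5)·(7·6⁴-10·6²·(12/5)²+3·(12/5)⁴)/(360·6·2000) = -61614/1953125 m
Superposition: y = Σ y_i = 3802477/62500000 m ≈ 0.060840 m

y(12/5) = 3802477/62500000 m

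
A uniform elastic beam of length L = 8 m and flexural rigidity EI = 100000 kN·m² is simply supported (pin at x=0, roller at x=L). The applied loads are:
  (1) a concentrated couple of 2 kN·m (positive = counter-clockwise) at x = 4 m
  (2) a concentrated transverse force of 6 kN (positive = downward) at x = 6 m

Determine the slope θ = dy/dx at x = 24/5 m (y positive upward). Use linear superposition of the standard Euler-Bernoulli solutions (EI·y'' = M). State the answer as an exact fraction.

θ(24/5) = 217/7500000 rad

Load 1 — applied couple M₀=2 kN·m at a=4 m (b=L-a=4):
  θ_1 = (M₀x²/(2L)-M₀(x-a)+C₁)/EI  [x>a] with C₁=M₀(3b²-L²)/(6L)=-2/3 = (2·(24/5)²/(2·8)-2·((24/5)-4)+(-2/3))/100000 = 23/3750000 rad
Load 2 — point force P=6 kN at a=6 m (b=L-a=2):
  θ_2 = -Pb(L²-b²-3x²)/(6LEI)  [x≤a] = -6·2·(8²-2²-3·(24/5)²)/(6·8·100000) = 57/2500000 rad
Superposition: θ = Σ θ_i = 217/7500000 rad ≈ 0.000029 rad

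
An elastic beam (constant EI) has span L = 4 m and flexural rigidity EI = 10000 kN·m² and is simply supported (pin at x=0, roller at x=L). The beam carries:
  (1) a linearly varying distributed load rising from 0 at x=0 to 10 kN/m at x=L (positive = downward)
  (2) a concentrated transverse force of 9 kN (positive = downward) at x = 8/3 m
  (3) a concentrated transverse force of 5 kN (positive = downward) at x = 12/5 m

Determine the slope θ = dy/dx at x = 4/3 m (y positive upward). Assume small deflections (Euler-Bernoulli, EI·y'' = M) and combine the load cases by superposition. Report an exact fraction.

Load 1 — triangular load w₀=10 kN/m (0→w₀ over full span):
  θ_1 = -w₀(7L⁴-30L²x²+15x⁴)/(360LEI) = -10·(7·4⁴-30·4²·(4/3)²+15·(4/3)⁴)/(360·4·10000) = -104/151875 rad
Load 2 — point force P=9 kN at a=8/3 m (b=L-a=4/3):
  θ_2 = -Pb(L²-b²-3x²)/(6LEI)  [x≤a] = -9·(4/3)·(4²-(4/3)²-3·(4/3)²)/(6·4·10000) = -1/2250 rad
Load 3 — point force P=5 kN at a=12/5 m (b=L-a=8/5):
  θ_3 = -Pb(L²-b²-3x²)/(6LEI)  [x≤a] = -5·(8/5)·(4²-(8/5)²-3·(4/3)²)/(6·4·10000) = -38/140625 rad
Superposition: θ = Σ θ_i = -10627/7593750 rad ≈ -0.001399 rad

θ(4/3) = -10627/7593750 rad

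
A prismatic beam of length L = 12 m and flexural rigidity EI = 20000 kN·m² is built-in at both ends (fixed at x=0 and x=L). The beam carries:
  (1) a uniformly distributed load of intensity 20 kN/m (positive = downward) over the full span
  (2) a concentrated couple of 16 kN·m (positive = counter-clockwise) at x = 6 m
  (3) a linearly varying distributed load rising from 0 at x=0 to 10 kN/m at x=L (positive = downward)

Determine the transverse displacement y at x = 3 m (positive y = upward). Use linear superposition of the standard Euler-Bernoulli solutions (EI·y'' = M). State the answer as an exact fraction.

y(3) = -12051/320000 m

Load 1 — uniform load w=20 kN/m over full span:
  y_1 = -wx²(L-x)²/(24EI) = -20·3²·(12-3)²/(24·20000) = -243/8000 m
Load 2 — applied couple M₀=16 kN·m at a=6 m (b=L-a=6):
  y_2 = (R_Ax³/6 - M_Ax²/2)/EI  [x≤a] with R_A=2, M_A=4 = (2·3³/6 - 4·3²/2)/20000 = -9/20000 m
Load 3 — triangular load w₀=10 kN/m (0→w₀ over full span):
  y_3 = -w₀x²(L-x)²(x+2L)/(120LEI) = -10·3²·(12-3)²·(3+2·12)/(120·12·20000) = -2187/320000 m
Superposition: y = Σ y_i = -12051/320000 m ≈ -0.037659 m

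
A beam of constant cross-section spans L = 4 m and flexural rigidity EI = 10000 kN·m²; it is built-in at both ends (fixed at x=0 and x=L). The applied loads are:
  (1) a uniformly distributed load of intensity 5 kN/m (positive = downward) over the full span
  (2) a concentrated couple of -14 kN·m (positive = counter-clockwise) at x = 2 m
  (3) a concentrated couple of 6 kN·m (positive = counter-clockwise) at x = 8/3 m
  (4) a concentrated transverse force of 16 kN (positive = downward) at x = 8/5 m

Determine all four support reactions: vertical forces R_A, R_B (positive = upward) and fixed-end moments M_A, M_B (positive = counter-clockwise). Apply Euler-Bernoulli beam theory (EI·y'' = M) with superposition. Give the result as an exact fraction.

Load 1 — uniform load w=5 kN/m over full span:
  R_A = wL/2 = 5·4/2 = 10 kN
  M_A = wL²/12 = 5·4²/12 = 20/3 kN·m
  R_B = wL/2 = 5·4/2 = 10 kN
  M_B = -wL²/12 = -5·4²/12 = -20/3 kN·m
Load 2 — applied couple M₀=-14 kN·m at a=2 m (b=L-a=2):
  R_A = 6M₀ab/L³ = 6·(-14)·2·2/4³ = -21/4 kN
  M_A = M₀b(2a-b)/L² = (-14)·2·(2·2-2)/4² = -7/2 kN·m
  R_B = -6M₀ab/L³ = -6·(-14)·2·2/4³ = 21/4 kN
  M_B = M₀a(2b-a)/L² = (-14)·2·(2·2-2)/4² = -7/2 kN·m
Load 3 — applied couple M₀=6 kN·m at a=8/3 m (b=L-a=4/3):
  R_A = 6M₀ab/L³ = 6·6·(8/3)·(4/3)/4³ = 2 kN
  M_A = M₀b(2a-b)/L² = 6·(4/3)·(2·(8/3)-(4/3))/4² = 2 kN·m
  R_B = -6M₀ab/L³ = -6·6·(8/3)·(4/3)/4³ = -2 kN
  M_B = M₀a(2b-a)/L² = 6·(8/3)·(2·(4/3)-(8/3))/4² = 0 kN·m
Load 4 — point force P=16 kN at a=8/5 m (b=L-a=12/5):
  R_A = Pb²(3a+b)/L³ = 16·(12/5)²·(3·(8/5)+(12/5))/4³ = 1296/125 kN
  M_A = Pab²/L² = 16·(8/5)·(12/5)²/4² = 1152/125 kN·m
  R_B = Pa²(a+3b)/L³ = 16·(8/5)²·((8/5)+3·(12/5))/4³ = 704/125 kN
  M_B = -Pa²b/L² = -16·(8/5)²·(12/5)/4² = -768/125 kN·m
Superposition: R_A = 8559/500 kN, M_A = 10787/750 kN·m, R_B = 9441/500 kN, M_B = -12233/750 kN·m

R_A = 8559/500 kN, M_A = 10787/750 kN·m, R_B = 9441/500 kN, M_B = -12233/750 kN·m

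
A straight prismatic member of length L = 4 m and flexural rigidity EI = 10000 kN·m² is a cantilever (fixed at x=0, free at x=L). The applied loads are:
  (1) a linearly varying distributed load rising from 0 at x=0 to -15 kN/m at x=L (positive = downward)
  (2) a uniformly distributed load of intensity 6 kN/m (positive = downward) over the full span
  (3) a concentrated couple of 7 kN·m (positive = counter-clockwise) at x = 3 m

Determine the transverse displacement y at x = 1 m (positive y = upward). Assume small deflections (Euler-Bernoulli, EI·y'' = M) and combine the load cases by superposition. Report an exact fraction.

y(1) = 117/64000 m

Load 1 — triangular load w₀=-15 kN/m (0→w₀ over full span):
  y_1 = (w₀Lx³/12-w₀L²x²/6-w₀x⁵/(120L))/EI = ((-15)·4·1³/12-(-15)·4²·1²/6-(-15)·1⁵/(120·4))/10000 = 1121/320000 m
Load 2 — uniform load w=6 kN/m over full span:
  y_2 = -wx²(x²-4Lx+6L²)/(24EI) = -6·1²·(1²-4·4·1+6·4²)/(24·10000) = -81/40000 m
Load 3 — applied couple M₀=7 kN·m at a=3 m (b=L-a=1):
  y_3 = M₀x²/(2EI)  [x≤a] = 7·1²/(2·10000) = 7/20000 m
Superposition: y = Σ y_i = 117/64000 m ≈ 0.001828 m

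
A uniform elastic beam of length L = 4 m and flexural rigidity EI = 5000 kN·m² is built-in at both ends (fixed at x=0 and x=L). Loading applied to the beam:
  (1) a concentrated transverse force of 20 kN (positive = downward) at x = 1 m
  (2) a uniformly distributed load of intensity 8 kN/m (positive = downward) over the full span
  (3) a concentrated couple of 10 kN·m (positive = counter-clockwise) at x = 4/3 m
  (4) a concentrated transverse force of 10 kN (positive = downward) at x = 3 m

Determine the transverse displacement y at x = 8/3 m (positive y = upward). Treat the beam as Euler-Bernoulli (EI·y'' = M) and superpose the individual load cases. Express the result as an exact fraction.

y(8/3) = -259/202500 m

Load 1 — point force P=20 kN at a=1 m (b=L-a=3):
  y_1 = -Pa²(L-x)²(3bL-(3b+a)(L-x))/(6L³EI)  [x>a] = -20·1²·(4-(8/3))²·(3·3·4-(3·3+1)·(4-(8/3)))/(6·4³·5000) = -17/40500 m
Load 2 — uniform load w=8 kN/m over full span:
  y_2 = -wx²(L-x)²/(24EI) = -8·(8/3)²·(4-(8/3))²/(24·5000) = -128/151875 m
Load 3 — applied couple M₀=10 kN·m at a=4/3 m (b=L-a=8/3):
  y_3 = (R_Ax³/6 - M_Ax²/2 - M₀(x-a)²/2)/EI  [x>a] with R_A=10/3, M_A=0 = ((10/3)·(8/3)³/6 - 0·(8/3)²/2 - 10·((8/3)-(4/3))²/2)/5000 = 2/6075 m
Load 4 — point force P=10 kN at a=3 m (b=L-a=1):
  y_4 = -Pb²x²(3aL-(3a+b)x)/(6L³EI)  [x≤a] = -10·1²·(8/3)²·(3·3·4-(3·3+1)·(8/3))/(6·4³·5000) = -7/20250 m
Superposition: y = Σ y_i = -259/202500 m ≈ -0.001279 m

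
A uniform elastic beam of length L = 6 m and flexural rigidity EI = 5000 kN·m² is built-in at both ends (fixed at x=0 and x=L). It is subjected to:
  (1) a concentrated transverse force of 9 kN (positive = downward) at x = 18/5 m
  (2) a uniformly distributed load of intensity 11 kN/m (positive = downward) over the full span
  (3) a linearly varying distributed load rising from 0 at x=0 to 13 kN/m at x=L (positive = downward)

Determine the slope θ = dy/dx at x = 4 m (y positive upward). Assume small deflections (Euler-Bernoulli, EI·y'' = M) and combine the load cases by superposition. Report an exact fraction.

θ(4) = 14987/2812500 rad

Load 1 — point force P=9 kN at a=18/5 m (b=L-a=12/5):
  θ_1 = Pa²(L-x)(2bL-(3b+a)(L-x))/(2L³EI)  [x>a] = 9·(18/5)²·(6-4)·(2·(12/5)·6-(3·(12/5)+(18/5))·(6-4))/(2·6³·5000) = 243/312500 rad
Load 2 — uniform load w=11 kN/m over full span:
  θ_2 = -wx(L-x)(L-2x)/(12EI) = -11·4·(6-4)·(6-2·4)/(12·5000) = 11/3750 rad
Load 3 — triangular load w₀=13 kN/m (0→w₀ over full span):
  θ_3 = -w₀(2x(L-x)(L-2x)(x+2L)+x²(L-x)²)/(120LEI) = -13·(2·4·(6-4)·(6-2·4)·(4+2·6)+4²·(6-4)²)/(120·6·5000) = 91/56250 rad
Superposition: θ = Σ θ_i = 14987/2812500 rad ≈ 0.005329 rad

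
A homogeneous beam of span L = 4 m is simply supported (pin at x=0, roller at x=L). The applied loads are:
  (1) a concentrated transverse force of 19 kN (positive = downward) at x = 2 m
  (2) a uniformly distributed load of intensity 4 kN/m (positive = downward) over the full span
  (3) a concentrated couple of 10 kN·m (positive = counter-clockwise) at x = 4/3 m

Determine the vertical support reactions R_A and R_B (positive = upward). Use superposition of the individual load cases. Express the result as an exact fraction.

Load 1 — point force P=19 kN at a=2 m (b=L-a=2):
  R_A = Pb/L = 19·2/4 = 19/2 kN
  R_B = Pa/L = 19·2/4 = 19/2 kN
Load 2 — uniform load w=4 kN/m over full span:
  R_A = wL/2 = 4·4/2 = 8 kN
  R_B = wL/2 = 4·4/2 = 8 kN
Load 3 — applied couple M₀=10 kN·m at a=4/3 m (b=L-a=8/3):
  R_A = M₀/L = 10/4 = 5/2 kN
  R_B = -M₀/L = -10/4 = -5/2 kN
Superposition: R_A = 20 kN, R_B = 15 kN

R_A = 20 kN, R_B = 15 kN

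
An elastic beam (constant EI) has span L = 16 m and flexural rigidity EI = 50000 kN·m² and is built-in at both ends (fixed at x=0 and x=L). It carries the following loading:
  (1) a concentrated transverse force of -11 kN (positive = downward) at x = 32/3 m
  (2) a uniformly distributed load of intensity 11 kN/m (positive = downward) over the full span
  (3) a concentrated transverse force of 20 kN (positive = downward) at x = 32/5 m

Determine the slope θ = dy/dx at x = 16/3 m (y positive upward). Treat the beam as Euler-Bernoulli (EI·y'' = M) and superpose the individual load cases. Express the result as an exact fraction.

Load 1 — point force P=-11 kN at a=32/3 m (b=L-a=16/3):
  θ_1 = -Pb²x(2aL-(3a+b)x)/(2L³EI)  [x≤a] = -(-11)·(16/3)²·(16/3)·(2·(32/3)·16-(3·(32/3)+(16/3))·(16/3))/(2·16³·50000) = 88/151875 rad
Load 2 — uniform load w=11 kN/m over full span:
  θ_2 = -wx(L-x)(L-2x)/(12EI) = -11·(16/3)·(16-(16/3))·(16-2·(16/3))/(12·50000) = -1408/253125 rad
Load 3 — point force P=20 kN at a=32/5 m (b=L-a=48/5):
  θ_3 = -Pb²x(2aL-(3a+b)x)/(2L³EI)  [x≤a] = -20·(48/5)²·(16/3)·(2·(32/5)·16-(3·(32/5)+(48/5))·(16/3))/(2·16³·50000) = -96/78125 rad
Superposition: θ = Σ θ_i = -117928/18984375 rad ≈ -0.006212 rad

θ(16/3) = -117928/18984375 rad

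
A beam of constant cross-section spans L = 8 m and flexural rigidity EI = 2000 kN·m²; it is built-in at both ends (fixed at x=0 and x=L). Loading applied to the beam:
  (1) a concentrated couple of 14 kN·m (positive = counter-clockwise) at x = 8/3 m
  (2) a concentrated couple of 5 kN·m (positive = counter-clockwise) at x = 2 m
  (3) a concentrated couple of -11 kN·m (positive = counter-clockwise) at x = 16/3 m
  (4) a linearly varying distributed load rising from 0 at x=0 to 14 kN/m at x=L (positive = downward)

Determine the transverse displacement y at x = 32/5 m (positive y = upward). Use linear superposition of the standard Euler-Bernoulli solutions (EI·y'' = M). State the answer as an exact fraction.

Load 1 — applied couple M₀=14 kN·m at a=8/3 m (b=L-a=16/3):
  y_1 = (R_Ax³/6 - M_Ax²/2 - M₀(x-a)²/2)/EI  [x>a] with R_A=7/3, M_A=0 = ((7/3)·(32/5)³/6 - 0·(32/5)²/2 - 14·((32/5)-(8/3))²/2)/2000 = 308/140625 m
Load 2 — applied couple M₀=5 kN·m at a=2 m (b=L-a=6):
  y_2 = (R_Ax³/6 - M_Ax²/2 - M₀(x-a)²/2)/EI  [x>a] with R_A=45/64, M_A=-15/16 = ((45/64)·(32/5)³/6 - (-15/16)·(32/5)²/2 - 5·((32/5)-2)²/2)/2000 = 19/25000 m
Load 3 — applied couple M₀=-11 kN·m at a=16/3 m (b=L-a=8/3):
  y_3 = (R_Ax³/6 - M_Ax²/2 - M₀(x-a)²/2)/EI  [x>a] with R_A=-11/6, M_A=-11/3 = ((-11/6)·(32/5)³/6 - (-11/3)·(32/5)²/2 - (-11)·((32/5)-(16/3))²/2)/2000 = 88/140625 m
Load 4 — triangular load w₀=14 kN/m (0→w₀ over full span):
  y_4 = -w₀x²(L-x)²(x+2L)/(120LEI) = -14·(32/5)²·(8-(32/5))²·((32/5)+2·8)/(120·8·2000) = -100352/5859375 m
Superposition: y = Σ y_i = -635191/46875000 m ≈ -0.013551 m

y(32/5) = -635191/46875000 m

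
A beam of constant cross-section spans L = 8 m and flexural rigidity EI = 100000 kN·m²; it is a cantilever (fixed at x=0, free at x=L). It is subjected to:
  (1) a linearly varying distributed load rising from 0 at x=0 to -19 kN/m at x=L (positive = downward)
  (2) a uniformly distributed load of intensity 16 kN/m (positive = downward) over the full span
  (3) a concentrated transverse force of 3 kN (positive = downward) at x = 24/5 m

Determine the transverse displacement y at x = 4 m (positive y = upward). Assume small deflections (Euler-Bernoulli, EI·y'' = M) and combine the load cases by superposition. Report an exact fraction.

y(4) = -499/93750 m

Load 1 — triangular load w₀=-19 kN/m (0→w₀ over full span):
  y_1 = (w₀Lx³/12-w₀L²x²/6-w₀x⁵/(120L))/EI = ((-19)·8·4³/12-(-19)·8²·4²/6-(-19)·4⁵/(120·8))/100000 = 2299/93750 m
Load 2 — uniform load w=16 kN/m over full span:
  y_2 = -wx²(x²-4Lx+6L²)/(24EI) = -16·4²·(4²-4·8·4+6·8²)/(24·100000) = -272/9375 m
Load 3 — point force P=3 kN at a=24/5 m (b=L-a=16/5):
  y_3 = -Px²(3a-x)/(6EI)  [x≤a] = -3·4²·(3·(24/5)-4)/(6·100000) = -13/15625 m
Superposition: y = Σ y_i = -499/93750 m ≈ -0.005323 m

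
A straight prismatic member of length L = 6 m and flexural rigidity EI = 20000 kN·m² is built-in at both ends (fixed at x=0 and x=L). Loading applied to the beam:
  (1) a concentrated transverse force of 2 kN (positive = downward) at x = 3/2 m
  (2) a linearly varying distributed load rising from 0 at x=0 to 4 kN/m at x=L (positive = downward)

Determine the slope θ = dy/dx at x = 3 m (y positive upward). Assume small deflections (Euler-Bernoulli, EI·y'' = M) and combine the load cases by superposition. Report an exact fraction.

θ(3) = -27/3200000 rad

Load 1 — point force P=2 kN at a=3/2 m (b=L-a=9/2):
  θ_1 = Pa²(L-x)(2bL-(3b+a)(L-x))/(2L³EI)  [x>a] = 2·(3/2)²·(6-3)·(2·(9/2)·6-(3·(9/2)+(3/2))·(6-3))/(2·6³·20000) = 9/640000 rad
Load 2 — triangular load w₀=4 kN/m (0→w₀ over full span):
  θ_2 = -w₀(2x(L-x)(L-2x)(x+2L)+x²(L-x)²)/(120LEI) = -4·(2·3·(6-3)·(6-2·3)·(3+2·6)+3²·(6-3)²)/(120·6·20000) = -9/400000 rad
Superposition: θ = Σ θ_i = -27/3200000 rad ≈ -0.000008 rad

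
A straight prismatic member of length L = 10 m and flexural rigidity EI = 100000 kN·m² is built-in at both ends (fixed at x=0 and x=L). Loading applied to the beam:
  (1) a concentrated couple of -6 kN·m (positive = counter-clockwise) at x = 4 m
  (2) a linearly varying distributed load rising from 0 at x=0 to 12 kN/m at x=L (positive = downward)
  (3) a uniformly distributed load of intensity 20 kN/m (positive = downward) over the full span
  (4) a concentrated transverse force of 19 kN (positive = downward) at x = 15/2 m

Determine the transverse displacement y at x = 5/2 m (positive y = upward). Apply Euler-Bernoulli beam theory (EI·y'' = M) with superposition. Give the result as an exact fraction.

Load 1 — applied couple M₀=-6 kN·m at a=4 m (b=L-a=6):
  y_1 = (R_Ax³/6 - M_Ax²/2)/EI  [x≤a] with R_A=-108/125, M_A=-18/25 = ((-108/125)·(5/2)³/6 - (-18/25)·(5/2)²/2)/100000 = 0 m
Load 2 — triangular load w₀=12 kN/m (0→w₀ over full span):
  y_2 = -w₀x²(L-x)²(x+2L)/(120LEI) = -12·(5/2)²·(10-(5/2))²·((5/2)+2·10)/(120·10·100000) = -81/102400 m
Load 3 — uniform load w=20 kN/m over full span:
  y_3 = -wx²(L-x)²/(24EI) = -20·(5/2)²·(10-(5/2))²/(24·100000) = -3/1024 m
Load 4 — point force P=19 kN at a=15/2 m (b=L-a=5/2):
  y_4 = -Pb²x²(3aL-(3a+b)x)/(6L³EI)  [x≤a] = -19·(5/2)²·(5/2)²·(3·(15/2)·10-(3·(15/2)+(5/2))·(5/2))/(6·10³·100000) = -247/1228800 m
Superposition: y = Σ y_i = -4819/1228800 m ≈ -0.003922 m

y(5/2) = -4819/1228800 m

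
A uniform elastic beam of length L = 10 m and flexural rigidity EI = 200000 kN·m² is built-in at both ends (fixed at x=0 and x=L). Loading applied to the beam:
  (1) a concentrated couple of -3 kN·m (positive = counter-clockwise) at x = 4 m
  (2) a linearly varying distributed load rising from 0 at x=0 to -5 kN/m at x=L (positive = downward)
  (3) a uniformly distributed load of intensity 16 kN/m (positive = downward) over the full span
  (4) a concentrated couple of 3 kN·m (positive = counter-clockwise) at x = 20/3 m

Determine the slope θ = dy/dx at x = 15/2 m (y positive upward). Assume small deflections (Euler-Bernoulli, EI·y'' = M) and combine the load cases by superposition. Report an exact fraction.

θ(15/2) = 137319/256000000 rad

Load 1 — applied couple M₀=-3 kN·m at a=4 m (b=L-a=6):
  θ_1 = (R_Ax²/2 - M_Ax - M₀(x-a))/EI  [x>a] with R_A=-54/125, M_A=-9/25 = ((-54/125)·(15/2)²/2 - (-9/25)·(15/2) - (-3)·((15/2)-4))/200000 = 21/4000000 rad
Load 2 — triangular load w₀=-5 kN/m (0→w₀ over full span):
  θ_2 = -w₀(2x(L-x)(L-2x)(x+2L)+x²(L-x)²)/(120LEI) = -(-5)·(2·(15/2)·(10-(15/2))·(10-2·(15/2))·((15/2)+2·10)+(15/2)²·(10-(15/2))²)/(120·10·200000) = -41/409600 rad
Load 3 — uniform load w=16 kN/m over full span:
  θ_3 = -wx(L-x)(L-2x)/(12EI) = -16·(15/2)·(10-(15/2))·(10-2·(15/2))/(12·200000) = 1/1600 rad
Load 4 — applied couple M₀=3 kN·m at a=20/3 m (b=L-a=10/3):
  θ_4 = (R_Ax²/2 - M_Ax - M₀(x-a))/EI  [x>a] with R_A=2/5, M_A=1 = ((2/5)·(15/2)²/2 - 1·(15/2) - 3·((15/2)-(20/3)))/200000 = 1/160000 rad
Superposition: θ = Σ θ_i = 137319/256000000 rad ≈ 0.000536 rad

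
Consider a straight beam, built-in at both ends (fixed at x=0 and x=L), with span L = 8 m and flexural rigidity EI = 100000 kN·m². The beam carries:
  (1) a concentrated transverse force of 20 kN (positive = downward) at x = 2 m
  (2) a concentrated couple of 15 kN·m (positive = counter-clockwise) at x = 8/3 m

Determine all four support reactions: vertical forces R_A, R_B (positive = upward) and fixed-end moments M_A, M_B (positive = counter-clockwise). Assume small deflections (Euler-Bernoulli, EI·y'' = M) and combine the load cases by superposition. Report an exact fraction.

Load 1 — point force P=20 kN at a=2 m (b=L-a=6):
  R_A = Pb²(3a+b)/L³ = 20·6²·(3·2+6)/8³ = 135/8 kN
  M_A = Pab²/L² = 20·2·6²/8² = 45/2 kN·m
  R_B = Pa²(a+3b)/L³ = 20·2²·(2+3·6)/8³ = 25/8 kN
  M_B = -Pa²b/L² = -20·2²·6/8² = -15/2 kN·m
Load 2 — applied couple M₀=15 kN·m at a=8/3 m (b=L-a=16/3):
  R_A = 6M₀ab/L³ = 6·15·(8/3)·(16/3)/8³ = 5/2 kN
  M_A = M₀b(2a-b)/L² = 15·(16/3)·(2·(8/3)-(16/3))/8² = 0 kN·m
  R_B = -6M₀ab/L³ = -6·15·(8/3)·(16/3)/8³ = -5/2 kN
  M_B = M₀a(2b-a)/L² = 15·(8/3)·(2·(16/3)-(8/3))/8² = 5 kN·m
Superposition: R_A = 155/8 kN, M_A = 45/2 kN·m, R_B = 5/8 kN, M_B = -5/2 kN·m

R_A = 155/8 kN, M_A = 45/2 kN·m, R_B = 5/8 kN, M_B = -5/2 kN·m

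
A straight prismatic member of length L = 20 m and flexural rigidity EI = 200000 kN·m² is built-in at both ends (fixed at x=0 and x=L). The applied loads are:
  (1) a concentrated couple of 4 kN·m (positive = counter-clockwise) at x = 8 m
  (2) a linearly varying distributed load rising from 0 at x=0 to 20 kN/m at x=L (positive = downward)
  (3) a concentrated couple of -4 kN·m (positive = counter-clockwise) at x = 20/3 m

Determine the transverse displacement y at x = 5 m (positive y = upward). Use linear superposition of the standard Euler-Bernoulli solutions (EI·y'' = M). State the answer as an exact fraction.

y(5) = -6091/576000 m

Load 1 — applied couple M₀=4 kN·m at a=8 m (b=L-a=12):
  y_1 = (R_Ax³/6 - M_Ax²/2)/EI  [x≤a] with R_A=36/125, M_A=12/25 = ((36/125)·5³/6 - (12/25)·5²/2)/200000 = 0 m
Load 2 — triangular load w₀=20 kN/m (0→w₀ over full span):
  y_2 = -w₀x²(L-x)²(x+2L)/(120LEI) = -20·5²·(20-5)²·(5+2·20)/(120·20·200000) = -27/2560 m
Load 3 — applied couple M₀=-4 kN·m at a=20/3 m (b=L-a=40/3):
  y_3 = (R_Ax³/6 - M_Ax²/2)/EI  [x≤a] with R_A=-4/15, M_A=0 = ((-4/15)·5³/6 - 0·5²/2)/200000 = -1/36000 m
Superposition: y = Σ y_i = -6091/576000 m ≈ -0.010575 m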